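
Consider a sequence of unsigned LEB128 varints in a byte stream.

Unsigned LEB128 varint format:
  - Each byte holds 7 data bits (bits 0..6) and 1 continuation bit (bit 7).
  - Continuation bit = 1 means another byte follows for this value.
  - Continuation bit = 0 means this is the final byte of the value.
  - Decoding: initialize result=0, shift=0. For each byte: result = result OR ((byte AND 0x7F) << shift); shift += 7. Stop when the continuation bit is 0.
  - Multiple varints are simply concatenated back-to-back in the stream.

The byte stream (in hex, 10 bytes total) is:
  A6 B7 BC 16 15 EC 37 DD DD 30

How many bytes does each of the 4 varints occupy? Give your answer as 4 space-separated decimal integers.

  byte[0]=0xA6 cont=1 payload=0x26=38: acc |= 38<<0 -> acc=38 shift=7
  byte[1]=0xB7 cont=1 payload=0x37=55: acc |= 55<<7 -> acc=7078 shift=14
  byte[2]=0xBC cont=1 payload=0x3C=60: acc |= 60<<14 -> acc=990118 shift=21
  byte[3]=0x16 cont=0 payload=0x16=22: acc |= 22<<21 -> acc=47127462 shift=28 [end]
Varint 1: bytes[0:4] = A6 B7 BC 16 -> value 47127462 (4 byte(s))
  byte[4]=0x15 cont=0 payload=0x15=21: acc |= 21<<0 -> acc=21 shift=7 [end]
Varint 2: bytes[4:5] = 15 -> value 21 (1 byte(s))
  byte[5]=0xEC cont=1 payload=0x6C=108: acc |= 108<<0 -> acc=108 shift=7
  byte[6]=0x37 cont=0 payload=0x37=55: acc |= 55<<7 -> acc=7148 shift=14 [end]
Varint 3: bytes[5:7] = EC 37 -> value 7148 (2 byte(s))
  byte[7]=0xDD cont=1 payload=0x5D=93: acc |= 93<<0 -> acc=93 shift=7
  byte[8]=0xDD cont=1 payload=0x5D=93: acc |= 93<<7 -> acc=11997 shift=14
  byte[9]=0x30 cont=0 payload=0x30=48: acc |= 48<<14 -> acc=798429 shift=21 [end]
Varint 4: bytes[7:10] = DD DD 30 -> value 798429 (3 byte(s))

Answer: 4 1 2 3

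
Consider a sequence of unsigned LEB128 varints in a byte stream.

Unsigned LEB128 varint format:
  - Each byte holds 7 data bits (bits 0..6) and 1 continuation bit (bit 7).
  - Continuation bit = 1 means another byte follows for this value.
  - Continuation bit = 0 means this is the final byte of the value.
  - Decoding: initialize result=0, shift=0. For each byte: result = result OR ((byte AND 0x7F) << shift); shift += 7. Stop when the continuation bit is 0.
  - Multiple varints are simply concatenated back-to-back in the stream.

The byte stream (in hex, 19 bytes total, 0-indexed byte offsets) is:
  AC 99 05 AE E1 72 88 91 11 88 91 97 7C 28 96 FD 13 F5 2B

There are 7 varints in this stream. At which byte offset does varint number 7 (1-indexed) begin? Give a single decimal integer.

  byte[0]=0xAC cont=1 payload=0x2C=44: acc |= 44<<0 -> acc=44 shift=7
  byte[1]=0x99 cont=1 payload=0x19=25: acc |= 25<<7 -> acc=3244 shift=14
  byte[2]=0x05 cont=0 payload=0x05=5: acc |= 5<<14 -> acc=85164 shift=21 [end]
Varint 1: bytes[0:3] = AC 99 05 -> value 85164 (3 byte(s))
  byte[3]=0xAE cont=1 payload=0x2E=46: acc |= 46<<0 -> acc=46 shift=7
  byte[4]=0xE1 cont=1 payload=0x61=97: acc |= 97<<7 -> acc=12462 shift=14
  byte[5]=0x72 cont=0 payload=0x72=114: acc |= 114<<14 -> acc=1880238 shift=21 [end]
Varint 2: bytes[3:6] = AE E1 72 -> value 1880238 (3 byte(s))
  byte[6]=0x88 cont=1 payload=0x08=8: acc |= 8<<0 -> acc=8 shift=7
  byte[7]=0x91 cont=1 payload=0x11=17: acc |= 17<<7 -> acc=2184 shift=14
  byte[8]=0x11 cont=0 payload=0x11=17: acc |= 17<<14 -> acc=280712 shift=21 [end]
Varint 3: bytes[6:9] = 88 91 11 -> value 280712 (3 byte(s))
  byte[9]=0x88 cont=1 payload=0x08=8: acc |= 8<<0 -> acc=8 shift=7
  byte[10]=0x91 cont=1 payload=0x11=17: acc |= 17<<7 -> acc=2184 shift=14
  byte[11]=0x97 cont=1 payload=0x17=23: acc |= 23<<14 -> acc=379016 shift=21
  byte[12]=0x7C cont=0 payload=0x7C=124: acc |= 124<<21 -> acc=260425864 shift=28 [end]
Varint 4: bytes[9:13] = 88 91 97 7C -> value 260425864 (4 byte(s))
  byte[13]=0x28 cont=0 payload=0x28=40: acc |= 40<<0 -> acc=40 shift=7 [end]
Varint 5: bytes[13:14] = 28 -> value 40 (1 byte(s))
  byte[14]=0x96 cont=1 payload=0x16=22: acc |= 22<<0 -> acc=22 shift=7
  byte[15]=0xFD cont=1 payload=0x7D=125: acc |= 125<<7 -> acc=16022 shift=14
  byte[16]=0x13 cont=0 payload=0x13=19: acc |= 19<<14 -> acc=327318 shift=21 [end]
Varint 6: bytes[14:17] = 96 FD 13 -> value 327318 (3 byte(s))
  byte[17]=0xF5 cont=1 payload=0x75=117: acc |= 117<<0 -> acc=117 shift=7
  byte[18]=0x2B cont=0 payload=0x2B=43: acc |= 43<<7 -> acc=5621 shift=14 [end]
Varint 7: bytes[17:19] = F5 2B -> value 5621 (2 byte(s))

Answer: 17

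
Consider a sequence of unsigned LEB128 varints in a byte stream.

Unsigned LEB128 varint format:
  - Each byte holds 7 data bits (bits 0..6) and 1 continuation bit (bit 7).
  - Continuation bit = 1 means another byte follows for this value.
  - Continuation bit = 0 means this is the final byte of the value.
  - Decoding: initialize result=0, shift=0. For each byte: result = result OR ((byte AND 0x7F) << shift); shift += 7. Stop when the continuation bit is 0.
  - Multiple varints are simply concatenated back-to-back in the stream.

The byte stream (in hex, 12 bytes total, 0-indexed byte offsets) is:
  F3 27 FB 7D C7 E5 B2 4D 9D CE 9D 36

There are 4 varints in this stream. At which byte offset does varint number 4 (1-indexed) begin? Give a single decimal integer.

  byte[0]=0xF3 cont=1 payload=0x73=115: acc |= 115<<0 -> acc=115 shift=7
  byte[1]=0x27 cont=0 payload=0x27=39: acc |= 39<<7 -> acc=5107 shift=14 [end]
Varint 1: bytes[0:2] = F3 27 -> value 5107 (2 byte(s))
  byte[2]=0xFB cont=1 payload=0x7B=123: acc |= 123<<0 -> acc=123 shift=7
  byte[3]=0x7D cont=0 payload=0x7D=125: acc |= 125<<7 -> acc=16123 shift=14 [end]
Varint 2: bytes[2:4] = FB 7D -> value 16123 (2 byte(s))
  byte[4]=0xC7 cont=1 payload=0x47=71: acc |= 71<<0 -> acc=71 shift=7
  byte[5]=0xE5 cont=1 payload=0x65=101: acc |= 101<<7 -> acc=12999 shift=14
  byte[6]=0xB2 cont=1 payload=0x32=50: acc |= 50<<14 -> acc=832199 shift=21
  byte[7]=0x4D cont=0 payload=0x4D=77: acc |= 77<<21 -> acc=162312903 shift=28 [end]
Varint 3: bytes[4:8] = C7 E5 B2 4D -> value 162312903 (4 byte(s))
  byte[8]=0x9D cont=1 payload=0x1D=29: acc |= 29<<0 -> acc=29 shift=7
  byte[9]=0xCE cont=1 payload=0x4E=78: acc |= 78<<7 -> acc=10013 shift=14
  byte[10]=0x9D cont=1 payload=0x1D=29: acc |= 29<<14 -> acc=485149 shift=21
  byte[11]=0x36 cont=0 payload=0x36=54: acc |= 54<<21 -> acc=113731357 shift=28 [end]
Varint 4: bytes[8:12] = 9D CE 9D 36 -> value 113731357 (4 byte(s))

Answer: 8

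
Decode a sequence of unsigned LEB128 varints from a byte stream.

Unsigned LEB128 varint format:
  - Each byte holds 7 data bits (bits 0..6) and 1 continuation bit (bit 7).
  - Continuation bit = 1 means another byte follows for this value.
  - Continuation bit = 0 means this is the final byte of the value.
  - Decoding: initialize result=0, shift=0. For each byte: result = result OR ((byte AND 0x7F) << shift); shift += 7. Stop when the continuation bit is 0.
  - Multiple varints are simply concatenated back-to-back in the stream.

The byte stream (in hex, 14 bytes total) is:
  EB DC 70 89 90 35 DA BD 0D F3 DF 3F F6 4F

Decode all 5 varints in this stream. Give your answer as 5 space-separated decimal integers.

Answer: 1846891 870409 220890 1044467 10230

Derivation:
  byte[0]=0xEB cont=1 payload=0x6B=107: acc |= 107<<0 -> acc=107 shift=7
  byte[1]=0xDC cont=1 payload=0x5C=92: acc |= 92<<7 -> acc=11883 shift=14
  byte[2]=0x70 cont=0 payload=0x70=112: acc |= 112<<14 -> acc=1846891 shift=21 [end]
Varint 1: bytes[0:3] = EB DC 70 -> value 1846891 (3 byte(s))
  byte[3]=0x89 cont=1 payload=0x09=9: acc |= 9<<0 -> acc=9 shift=7
  byte[4]=0x90 cont=1 payload=0x10=16: acc |= 16<<7 -> acc=2057 shift=14
  byte[5]=0x35 cont=0 payload=0x35=53: acc |= 53<<14 -> acc=870409 shift=21 [end]
Varint 2: bytes[3:6] = 89 90 35 -> value 870409 (3 byte(s))
  byte[6]=0xDA cont=1 payload=0x5A=90: acc |= 90<<0 -> acc=90 shift=7
  byte[7]=0xBD cont=1 payload=0x3D=61: acc |= 61<<7 -> acc=7898 shift=14
  byte[8]=0x0D cont=0 payload=0x0D=13: acc |= 13<<14 -> acc=220890 shift=21 [end]
Varint 3: bytes[6:9] = DA BD 0D -> value 220890 (3 byte(s))
  byte[9]=0xF3 cont=1 payload=0x73=115: acc |= 115<<0 -> acc=115 shift=7
  byte[10]=0xDF cont=1 payload=0x5F=95: acc |= 95<<7 -> acc=12275 shift=14
  byte[11]=0x3F cont=0 payload=0x3F=63: acc |= 63<<14 -> acc=1044467 shift=21 [end]
Varint 4: bytes[9:12] = F3 DF 3F -> value 1044467 (3 byte(s))
  byte[12]=0xF6 cont=1 payload=0x76=118: acc |= 118<<0 -> acc=118 shift=7
  byte[13]=0x4F cont=0 payload=0x4F=79: acc |= 79<<7 -> acc=10230 shift=14 [end]
Varint 5: bytes[12:14] = F6 4F -> value 10230 (2 byte(s))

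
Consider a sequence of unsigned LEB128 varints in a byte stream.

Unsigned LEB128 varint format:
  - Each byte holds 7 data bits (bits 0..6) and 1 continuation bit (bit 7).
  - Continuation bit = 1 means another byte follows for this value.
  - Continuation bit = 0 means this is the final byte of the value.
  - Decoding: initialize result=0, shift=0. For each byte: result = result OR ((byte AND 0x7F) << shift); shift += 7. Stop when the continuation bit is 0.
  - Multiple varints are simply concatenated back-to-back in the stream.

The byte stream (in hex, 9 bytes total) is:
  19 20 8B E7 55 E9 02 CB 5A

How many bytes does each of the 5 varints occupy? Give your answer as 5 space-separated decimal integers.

Answer: 1 1 3 2 2

Derivation:
  byte[0]=0x19 cont=0 payload=0x19=25: acc |= 25<<0 -> acc=25 shift=7 [end]
Varint 1: bytes[0:1] = 19 -> value 25 (1 byte(s))
  byte[1]=0x20 cont=0 payload=0x20=32: acc |= 32<<0 -> acc=32 shift=7 [end]
Varint 2: bytes[1:2] = 20 -> value 32 (1 byte(s))
  byte[2]=0x8B cont=1 payload=0x0B=11: acc |= 11<<0 -> acc=11 shift=7
  byte[3]=0xE7 cont=1 payload=0x67=103: acc |= 103<<7 -> acc=13195 shift=14
  byte[4]=0x55 cont=0 payload=0x55=85: acc |= 85<<14 -> acc=1405835 shift=21 [end]
Varint 3: bytes[2:5] = 8B E7 55 -> value 1405835 (3 byte(s))
  byte[5]=0xE9 cont=1 payload=0x69=105: acc |= 105<<0 -> acc=105 shift=7
  byte[6]=0x02 cont=0 payload=0x02=2: acc |= 2<<7 -> acc=361 shift=14 [end]
Varint 4: bytes[5:7] = E9 02 -> value 361 (2 byte(s))
  byte[7]=0xCB cont=1 payload=0x4B=75: acc |= 75<<0 -> acc=75 shift=7
  byte[8]=0x5A cont=0 payload=0x5A=90: acc |= 90<<7 -> acc=11595 shift=14 [end]
Varint 5: bytes[7:9] = CB 5A -> value 11595 (2 byte(s))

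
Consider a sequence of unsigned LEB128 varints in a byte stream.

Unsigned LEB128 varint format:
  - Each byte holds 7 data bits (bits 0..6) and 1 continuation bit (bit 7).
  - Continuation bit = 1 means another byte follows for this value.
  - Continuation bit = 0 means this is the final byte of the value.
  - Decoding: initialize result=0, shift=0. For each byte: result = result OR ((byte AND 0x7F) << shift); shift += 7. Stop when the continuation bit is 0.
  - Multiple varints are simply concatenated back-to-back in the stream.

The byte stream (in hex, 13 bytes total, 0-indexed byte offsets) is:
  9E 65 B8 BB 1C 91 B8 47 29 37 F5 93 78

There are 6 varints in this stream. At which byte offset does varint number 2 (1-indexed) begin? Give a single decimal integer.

  byte[0]=0x9E cont=1 payload=0x1E=30: acc |= 30<<0 -> acc=30 shift=7
  byte[1]=0x65 cont=0 payload=0x65=101: acc |= 101<<7 -> acc=12958 shift=14 [end]
Varint 1: bytes[0:2] = 9E 65 -> value 12958 (2 byte(s))
  byte[2]=0xB8 cont=1 payload=0x38=56: acc |= 56<<0 -> acc=56 shift=7
  byte[3]=0xBB cont=1 payload=0x3B=59: acc |= 59<<7 -> acc=7608 shift=14
  byte[4]=0x1C cont=0 payload=0x1C=28: acc |= 28<<14 -> acc=466360 shift=21 [end]
Varint 2: bytes[2:5] = B8 BB 1C -> value 466360 (3 byte(s))
  byte[5]=0x91 cont=1 payload=0x11=17: acc |= 17<<0 -> acc=17 shift=7
  byte[6]=0xB8 cont=1 payload=0x38=56: acc |= 56<<7 -> acc=7185 shift=14
  byte[7]=0x47 cont=0 payload=0x47=71: acc |= 71<<14 -> acc=1170449 shift=21 [end]
Varint 3: bytes[5:8] = 91 B8 47 -> value 1170449 (3 byte(s))
  byte[8]=0x29 cont=0 payload=0x29=41: acc |= 41<<0 -> acc=41 shift=7 [end]
Varint 4: bytes[8:9] = 29 -> value 41 (1 byte(s))
  byte[9]=0x37 cont=0 payload=0x37=55: acc |= 55<<0 -> acc=55 shift=7 [end]
Varint 5: bytes[9:10] = 37 -> value 55 (1 byte(s))
  byte[10]=0xF5 cont=1 payload=0x75=117: acc |= 117<<0 -> acc=117 shift=7
  byte[11]=0x93 cont=1 payload=0x13=19: acc |= 19<<7 -> acc=2549 shift=14
  byte[12]=0x78 cont=0 payload=0x78=120: acc |= 120<<14 -> acc=1968629 shift=21 [end]
Varint 6: bytes[10:13] = F5 93 78 -> value 1968629 (3 byte(s))

Answer: 2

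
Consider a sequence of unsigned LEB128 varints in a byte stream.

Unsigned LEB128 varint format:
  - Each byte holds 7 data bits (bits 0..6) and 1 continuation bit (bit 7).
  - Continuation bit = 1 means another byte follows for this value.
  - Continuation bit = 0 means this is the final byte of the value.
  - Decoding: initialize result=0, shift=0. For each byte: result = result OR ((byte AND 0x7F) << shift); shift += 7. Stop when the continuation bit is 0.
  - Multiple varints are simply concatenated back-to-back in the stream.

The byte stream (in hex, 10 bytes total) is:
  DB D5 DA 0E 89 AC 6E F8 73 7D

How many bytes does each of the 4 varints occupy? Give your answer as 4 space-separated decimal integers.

  byte[0]=0xDB cont=1 payload=0x5B=91: acc |= 91<<0 -> acc=91 shift=7
  byte[1]=0xD5 cont=1 payload=0x55=85: acc |= 85<<7 -> acc=10971 shift=14
  byte[2]=0xDA cont=1 payload=0x5A=90: acc |= 90<<14 -> acc=1485531 shift=21
  byte[3]=0x0E cont=0 payload=0x0E=14: acc |= 14<<21 -> acc=30845659 shift=28 [end]
Varint 1: bytes[0:4] = DB D5 DA 0E -> value 30845659 (4 byte(s))
  byte[4]=0x89 cont=1 payload=0x09=9: acc |= 9<<0 -> acc=9 shift=7
  byte[5]=0xAC cont=1 payload=0x2C=44: acc |= 44<<7 -> acc=5641 shift=14
  byte[6]=0x6E cont=0 payload=0x6E=110: acc |= 110<<14 -> acc=1807881 shift=21 [end]
Varint 2: bytes[4:7] = 89 AC 6E -> value 1807881 (3 byte(s))
  byte[7]=0xF8 cont=1 payload=0x78=120: acc |= 120<<0 -> acc=120 shift=7
  byte[8]=0x73 cont=0 payload=0x73=115: acc |= 115<<7 -> acc=14840 shift=14 [end]
Varint 3: bytes[7:9] = F8 73 -> value 14840 (2 byte(s))
  byte[9]=0x7D cont=0 payload=0x7D=125: acc |= 125<<0 -> acc=125 shift=7 [end]
Varint 4: bytes[9:10] = 7D -> value 125 (1 byte(s))

Answer: 4 3 2 1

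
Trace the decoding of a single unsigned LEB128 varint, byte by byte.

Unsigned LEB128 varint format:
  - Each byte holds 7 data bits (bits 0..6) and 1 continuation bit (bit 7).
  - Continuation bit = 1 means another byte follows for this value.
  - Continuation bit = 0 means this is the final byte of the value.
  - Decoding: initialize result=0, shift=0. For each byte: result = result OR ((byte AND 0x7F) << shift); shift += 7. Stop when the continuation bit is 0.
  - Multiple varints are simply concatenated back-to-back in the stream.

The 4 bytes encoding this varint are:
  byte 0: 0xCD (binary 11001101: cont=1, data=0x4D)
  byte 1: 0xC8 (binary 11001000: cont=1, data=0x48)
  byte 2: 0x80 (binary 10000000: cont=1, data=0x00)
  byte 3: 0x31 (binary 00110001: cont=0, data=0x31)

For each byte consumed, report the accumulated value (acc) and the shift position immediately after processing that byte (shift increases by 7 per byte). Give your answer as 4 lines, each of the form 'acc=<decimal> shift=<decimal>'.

byte 0=0xCD: payload=0x4D=77, contrib = 77<<0 = 77; acc -> 77, shift -> 7
byte 1=0xC8: payload=0x48=72, contrib = 72<<7 = 9216; acc -> 9293, shift -> 14
byte 2=0x80: payload=0x00=0, contrib = 0<<14 = 0; acc -> 9293, shift -> 21
byte 3=0x31: payload=0x31=49, contrib = 49<<21 = 102760448; acc -> 102769741, shift -> 28

Answer: acc=77 shift=7
acc=9293 shift=14
acc=9293 shift=21
acc=102769741 shift=28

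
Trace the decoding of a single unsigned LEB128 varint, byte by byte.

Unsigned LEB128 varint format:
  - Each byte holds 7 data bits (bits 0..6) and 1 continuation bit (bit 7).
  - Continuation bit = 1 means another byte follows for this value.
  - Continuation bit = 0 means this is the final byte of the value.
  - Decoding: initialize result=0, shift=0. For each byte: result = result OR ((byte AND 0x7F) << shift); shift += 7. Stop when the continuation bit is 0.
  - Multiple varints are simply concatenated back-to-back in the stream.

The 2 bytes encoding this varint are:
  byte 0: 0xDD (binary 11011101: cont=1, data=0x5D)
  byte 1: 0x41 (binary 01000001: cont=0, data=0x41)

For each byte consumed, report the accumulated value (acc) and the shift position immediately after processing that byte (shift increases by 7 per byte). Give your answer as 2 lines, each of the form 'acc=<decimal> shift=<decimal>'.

Answer: acc=93 shift=7
acc=8413 shift=14

Derivation:
byte 0=0xDD: payload=0x5D=93, contrib = 93<<0 = 93; acc -> 93, shift -> 7
byte 1=0x41: payload=0x41=65, contrib = 65<<7 = 8320; acc -> 8413, shift -> 14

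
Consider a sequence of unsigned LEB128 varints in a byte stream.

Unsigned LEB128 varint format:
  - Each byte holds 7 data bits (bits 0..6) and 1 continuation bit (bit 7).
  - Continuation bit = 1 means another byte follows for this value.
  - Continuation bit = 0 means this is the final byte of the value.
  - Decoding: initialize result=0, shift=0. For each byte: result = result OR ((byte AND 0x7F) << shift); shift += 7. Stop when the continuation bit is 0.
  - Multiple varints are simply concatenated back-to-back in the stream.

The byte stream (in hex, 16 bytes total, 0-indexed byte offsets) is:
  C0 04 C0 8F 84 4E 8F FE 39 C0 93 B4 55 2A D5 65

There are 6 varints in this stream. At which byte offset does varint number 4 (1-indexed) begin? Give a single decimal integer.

  byte[0]=0xC0 cont=1 payload=0x40=64: acc |= 64<<0 -> acc=64 shift=7
  byte[1]=0x04 cont=0 payload=0x04=4: acc |= 4<<7 -> acc=576 shift=14 [end]
Varint 1: bytes[0:2] = C0 04 -> value 576 (2 byte(s))
  byte[2]=0xC0 cont=1 payload=0x40=64: acc |= 64<<0 -> acc=64 shift=7
  byte[3]=0x8F cont=1 payload=0x0F=15: acc |= 15<<7 -> acc=1984 shift=14
  byte[4]=0x84 cont=1 payload=0x04=4: acc |= 4<<14 -> acc=67520 shift=21
  byte[5]=0x4E cont=0 payload=0x4E=78: acc |= 78<<21 -> acc=163645376 shift=28 [end]
Varint 2: bytes[2:6] = C0 8F 84 4E -> value 163645376 (4 byte(s))
  byte[6]=0x8F cont=1 payload=0x0F=15: acc |= 15<<0 -> acc=15 shift=7
  byte[7]=0xFE cont=1 payload=0x7E=126: acc |= 126<<7 -> acc=16143 shift=14
  byte[8]=0x39 cont=0 payload=0x39=57: acc |= 57<<14 -> acc=950031 shift=21 [end]
Varint 3: bytes[6:9] = 8F FE 39 -> value 950031 (3 byte(s))
  byte[9]=0xC0 cont=1 payload=0x40=64: acc |= 64<<0 -> acc=64 shift=7
  byte[10]=0x93 cont=1 payload=0x13=19: acc |= 19<<7 -> acc=2496 shift=14
  byte[11]=0xB4 cont=1 payload=0x34=52: acc |= 52<<14 -> acc=854464 shift=21
  byte[12]=0x55 cont=0 payload=0x55=85: acc |= 85<<21 -> acc=179112384 shift=28 [end]
Varint 4: bytes[9:13] = C0 93 B4 55 -> value 179112384 (4 byte(s))
  byte[13]=0x2A cont=0 payload=0x2A=42: acc |= 42<<0 -> acc=42 shift=7 [end]
Varint 5: bytes[13:14] = 2A -> value 42 (1 byte(s))
  byte[14]=0xD5 cont=1 payload=0x55=85: acc |= 85<<0 -> acc=85 shift=7
  byte[15]=0x65 cont=0 payload=0x65=101: acc |= 101<<7 -> acc=13013 shift=14 [end]
Varint 6: bytes[14:16] = D5 65 -> value 13013 (2 byte(s))

Answer: 9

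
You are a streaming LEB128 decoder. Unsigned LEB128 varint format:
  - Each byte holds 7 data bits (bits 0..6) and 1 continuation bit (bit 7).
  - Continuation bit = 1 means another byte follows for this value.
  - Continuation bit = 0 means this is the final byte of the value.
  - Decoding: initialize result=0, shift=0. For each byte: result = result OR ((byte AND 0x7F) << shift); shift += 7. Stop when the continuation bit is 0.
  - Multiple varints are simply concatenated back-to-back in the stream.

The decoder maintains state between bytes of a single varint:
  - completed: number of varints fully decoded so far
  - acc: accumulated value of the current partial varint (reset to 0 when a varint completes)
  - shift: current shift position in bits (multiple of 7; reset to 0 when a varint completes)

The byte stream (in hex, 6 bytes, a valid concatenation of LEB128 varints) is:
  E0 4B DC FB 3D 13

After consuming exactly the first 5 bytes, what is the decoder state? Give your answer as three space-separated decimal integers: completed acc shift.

Answer: 2 0 0

Derivation:
byte[0]=0xE0 cont=1 payload=0x60: acc |= 96<<0 -> completed=0 acc=96 shift=7
byte[1]=0x4B cont=0 payload=0x4B: varint #1 complete (value=9696); reset -> completed=1 acc=0 shift=0
byte[2]=0xDC cont=1 payload=0x5C: acc |= 92<<0 -> completed=1 acc=92 shift=7
byte[3]=0xFB cont=1 payload=0x7B: acc |= 123<<7 -> completed=1 acc=15836 shift=14
byte[4]=0x3D cont=0 payload=0x3D: varint #2 complete (value=1015260); reset -> completed=2 acc=0 shift=0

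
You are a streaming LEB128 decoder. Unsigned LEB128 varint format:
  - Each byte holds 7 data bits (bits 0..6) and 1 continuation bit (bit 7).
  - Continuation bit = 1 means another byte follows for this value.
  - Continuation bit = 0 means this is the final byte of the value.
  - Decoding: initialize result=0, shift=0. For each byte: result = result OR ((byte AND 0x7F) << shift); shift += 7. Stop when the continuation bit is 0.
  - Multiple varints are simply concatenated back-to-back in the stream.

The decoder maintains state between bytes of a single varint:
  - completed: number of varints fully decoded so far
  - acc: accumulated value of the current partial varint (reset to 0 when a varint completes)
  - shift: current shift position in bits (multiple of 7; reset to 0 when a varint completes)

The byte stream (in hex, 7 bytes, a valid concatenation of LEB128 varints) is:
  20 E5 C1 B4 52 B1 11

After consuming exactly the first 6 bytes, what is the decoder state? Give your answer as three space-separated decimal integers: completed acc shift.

Answer: 2 49 7

Derivation:
byte[0]=0x20 cont=0 payload=0x20: varint #1 complete (value=32); reset -> completed=1 acc=0 shift=0
byte[1]=0xE5 cont=1 payload=0x65: acc |= 101<<0 -> completed=1 acc=101 shift=7
byte[2]=0xC1 cont=1 payload=0x41: acc |= 65<<7 -> completed=1 acc=8421 shift=14
byte[3]=0xB4 cont=1 payload=0x34: acc |= 52<<14 -> completed=1 acc=860389 shift=21
byte[4]=0x52 cont=0 payload=0x52: varint #2 complete (value=172826853); reset -> completed=2 acc=0 shift=0
byte[5]=0xB1 cont=1 payload=0x31: acc |= 49<<0 -> completed=2 acc=49 shift=7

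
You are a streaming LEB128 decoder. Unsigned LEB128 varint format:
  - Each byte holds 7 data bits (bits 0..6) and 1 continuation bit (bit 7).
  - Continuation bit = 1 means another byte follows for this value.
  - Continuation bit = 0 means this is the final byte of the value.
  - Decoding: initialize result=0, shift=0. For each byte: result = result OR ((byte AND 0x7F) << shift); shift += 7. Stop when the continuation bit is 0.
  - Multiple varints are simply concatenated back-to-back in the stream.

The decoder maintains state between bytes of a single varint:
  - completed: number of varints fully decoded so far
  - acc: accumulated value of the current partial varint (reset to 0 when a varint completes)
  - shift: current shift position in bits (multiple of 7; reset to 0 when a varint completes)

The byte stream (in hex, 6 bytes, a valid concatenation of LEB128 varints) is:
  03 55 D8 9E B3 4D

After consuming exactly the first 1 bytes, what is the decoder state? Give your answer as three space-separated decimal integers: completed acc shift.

byte[0]=0x03 cont=0 payload=0x03: varint #1 complete (value=3); reset -> completed=1 acc=0 shift=0

Answer: 1 0 0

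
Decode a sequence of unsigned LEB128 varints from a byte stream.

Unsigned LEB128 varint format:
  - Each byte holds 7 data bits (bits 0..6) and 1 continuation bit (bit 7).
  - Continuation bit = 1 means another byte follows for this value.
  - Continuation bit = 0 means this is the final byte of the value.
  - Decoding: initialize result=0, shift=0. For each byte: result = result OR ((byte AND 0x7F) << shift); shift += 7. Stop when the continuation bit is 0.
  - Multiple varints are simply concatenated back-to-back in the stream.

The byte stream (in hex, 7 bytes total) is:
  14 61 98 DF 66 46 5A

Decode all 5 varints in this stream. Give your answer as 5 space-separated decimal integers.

Answer: 20 97 1683352 70 90

Derivation:
  byte[0]=0x14 cont=0 payload=0x14=20: acc |= 20<<0 -> acc=20 shift=7 [end]
Varint 1: bytes[0:1] = 14 -> value 20 (1 byte(s))
  byte[1]=0x61 cont=0 payload=0x61=97: acc |= 97<<0 -> acc=97 shift=7 [end]
Varint 2: bytes[1:2] = 61 -> value 97 (1 byte(s))
  byte[2]=0x98 cont=1 payload=0x18=24: acc |= 24<<0 -> acc=24 shift=7
  byte[3]=0xDF cont=1 payload=0x5F=95: acc |= 95<<7 -> acc=12184 shift=14
  byte[4]=0x66 cont=0 payload=0x66=102: acc |= 102<<14 -> acc=1683352 shift=21 [end]
Varint 3: bytes[2:5] = 98 DF 66 -> value 1683352 (3 byte(s))
  byte[5]=0x46 cont=0 payload=0x46=70: acc |= 70<<0 -> acc=70 shift=7 [end]
Varint 4: bytes[5:6] = 46 -> value 70 (1 byte(s))
  byte[6]=0x5A cont=0 payload=0x5A=90: acc |= 90<<0 -> acc=90 shift=7 [end]
Varint 5: bytes[6:7] = 5A -> value 90 (1 byte(s))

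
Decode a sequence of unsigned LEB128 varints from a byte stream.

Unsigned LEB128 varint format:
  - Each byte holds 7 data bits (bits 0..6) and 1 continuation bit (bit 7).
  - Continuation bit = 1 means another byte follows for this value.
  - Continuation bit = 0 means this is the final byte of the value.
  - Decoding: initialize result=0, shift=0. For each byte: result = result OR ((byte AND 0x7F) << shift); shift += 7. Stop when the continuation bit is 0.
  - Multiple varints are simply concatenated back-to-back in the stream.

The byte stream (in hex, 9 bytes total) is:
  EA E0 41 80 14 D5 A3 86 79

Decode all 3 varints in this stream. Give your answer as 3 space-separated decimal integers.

Answer: 1077354 2560 253858261

Derivation:
  byte[0]=0xEA cont=1 payload=0x6A=106: acc |= 106<<0 -> acc=106 shift=7
  byte[1]=0xE0 cont=1 payload=0x60=96: acc |= 96<<7 -> acc=12394 shift=14
  byte[2]=0x41 cont=0 payload=0x41=65: acc |= 65<<14 -> acc=1077354 shift=21 [end]
Varint 1: bytes[0:3] = EA E0 41 -> value 1077354 (3 byte(s))
  byte[3]=0x80 cont=1 payload=0x00=0: acc |= 0<<0 -> acc=0 shift=7
  byte[4]=0x14 cont=0 payload=0x14=20: acc |= 20<<7 -> acc=2560 shift=14 [end]
Varint 2: bytes[3:5] = 80 14 -> value 2560 (2 byte(s))
  byte[5]=0xD5 cont=1 payload=0x55=85: acc |= 85<<0 -> acc=85 shift=7
  byte[6]=0xA3 cont=1 payload=0x23=35: acc |= 35<<7 -> acc=4565 shift=14
  byte[7]=0x86 cont=1 payload=0x06=6: acc |= 6<<14 -> acc=102869 shift=21
  byte[8]=0x79 cont=0 payload=0x79=121: acc |= 121<<21 -> acc=253858261 shift=28 [end]
Varint 3: bytes[5:9] = D5 A3 86 79 -> value 253858261 (4 byte(s))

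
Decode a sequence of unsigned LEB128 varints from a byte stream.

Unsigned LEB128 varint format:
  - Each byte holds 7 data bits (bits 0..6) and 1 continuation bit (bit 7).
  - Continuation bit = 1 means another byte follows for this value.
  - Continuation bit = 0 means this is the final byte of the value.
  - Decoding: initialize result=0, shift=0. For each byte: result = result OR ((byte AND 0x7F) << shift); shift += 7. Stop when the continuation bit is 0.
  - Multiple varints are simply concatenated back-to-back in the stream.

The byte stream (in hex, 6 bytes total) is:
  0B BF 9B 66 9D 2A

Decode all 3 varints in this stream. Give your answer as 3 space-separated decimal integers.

  byte[0]=0x0B cont=0 payload=0x0B=11: acc |= 11<<0 -> acc=11 shift=7 [end]
Varint 1: bytes[0:1] = 0B -> value 11 (1 byte(s))
  byte[1]=0xBF cont=1 payload=0x3F=63: acc |= 63<<0 -> acc=63 shift=7
  byte[2]=0x9B cont=1 payload=0x1B=27: acc |= 27<<7 -> acc=3519 shift=14
  byte[3]=0x66 cont=0 payload=0x66=102: acc |= 102<<14 -> acc=1674687 shift=21 [end]
Varint 2: bytes[1:4] = BF 9B 66 -> value 1674687 (3 byte(s))
  byte[4]=0x9D cont=1 payload=0x1D=29: acc |= 29<<0 -> acc=29 shift=7
  byte[5]=0x2A cont=0 payload=0x2A=42: acc |= 42<<7 -> acc=5405 shift=14 [end]
Varint 3: bytes[4:6] = 9D 2A -> value 5405 (2 byte(s))

Answer: 11 1674687 5405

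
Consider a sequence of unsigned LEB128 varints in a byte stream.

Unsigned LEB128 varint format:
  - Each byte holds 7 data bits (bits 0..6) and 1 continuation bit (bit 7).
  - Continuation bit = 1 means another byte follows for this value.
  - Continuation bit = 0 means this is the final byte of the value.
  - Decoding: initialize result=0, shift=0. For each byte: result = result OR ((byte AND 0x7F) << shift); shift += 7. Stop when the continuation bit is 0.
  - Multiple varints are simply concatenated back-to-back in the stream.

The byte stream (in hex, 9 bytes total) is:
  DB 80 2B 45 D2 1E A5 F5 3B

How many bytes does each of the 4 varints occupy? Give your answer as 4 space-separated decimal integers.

  byte[0]=0xDB cont=1 payload=0x5B=91: acc |= 91<<0 -> acc=91 shift=7
  byte[1]=0x80 cont=1 payload=0x00=0: acc |= 0<<7 -> acc=91 shift=14
  byte[2]=0x2B cont=0 payload=0x2B=43: acc |= 43<<14 -> acc=704603 shift=21 [end]
Varint 1: bytes[0:3] = DB 80 2B -> value 704603 (3 byte(s))
  byte[3]=0x45 cont=0 payload=0x45=69: acc |= 69<<0 -> acc=69 shift=7 [end]
Varint 2: bytes[3:4] = 45 -> value 69 (1 byte(s))
  byte[4]=0xD2 cont=1 payload=0x52=82: acc |= 82<<0 -> acc=82 shift=7
  byte[5]=0x1E cont=0 payload=0x1E=30: acc |= 30<<7 -> acc=3922 shift=14 [end]
Varint 3: bytes[4:6] = D2 1E -> value 3922 (2 byte(s))
  byte[6]=0xA5 cont=1 payload=0x25=37: acc |= 37<<0 -> acc=37 shift=7
  byte[7]=0xF5 cont=1 payload=0x75=117: acc |= 117<<7 -> acc=15013 shift=14
  byte[8]=0x3B cont=0 payload=0x3B=59: acc |= 59<<14 -> acc=981669 shift=21 [end]
Varint 4: bytes[6:9] = A5 F5 3B -> value 981669 (3 byte(s))

Answer: 3 1 2 3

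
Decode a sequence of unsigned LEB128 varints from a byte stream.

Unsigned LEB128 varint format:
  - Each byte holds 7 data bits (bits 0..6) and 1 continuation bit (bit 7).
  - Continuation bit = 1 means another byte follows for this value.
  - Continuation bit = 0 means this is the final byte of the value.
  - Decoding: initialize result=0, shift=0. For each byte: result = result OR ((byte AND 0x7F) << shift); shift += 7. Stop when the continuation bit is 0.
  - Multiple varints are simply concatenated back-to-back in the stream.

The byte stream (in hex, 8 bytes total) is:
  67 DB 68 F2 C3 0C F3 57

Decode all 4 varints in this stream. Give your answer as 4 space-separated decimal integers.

  byte[0]=0x67 cont=0 payload=0x67=103: acc |= 103<<0 -> acc=103 shift=7 [end]
Varint 1: bytes[0:1] = 67 -> value 103 (1 byte(s))
  byte[1]=0xDB cont=1 payload=0x5B=91: acc |= 91<<0 -> acc=91 shift=7
  byte[2]=0x68 cont=0 payload=0x68=104: acc |= 104<<7 -> acc=13403 shift=14 [end]
Varint 2: bytes[1:3] = DB 68 -> value 13403 (2 byte(s))
  byte[3]=0xF2 cont=1 payload=0x72=114: acc |= 114<<0 -> acc=114 shift=7
  byte[4]=0xC3 cont=1 payload=0x43=67: acc |= 67<<7 -> acc=8690 shift=14
  byte[5]=0x0C cont=0 payload=0x0C=12: acc |= 12<<14 -> acc=205298 shift=21 [end]
Varint 3: bytes[3:6] = F2 C3 0C -> value 205298 (3 byte(s))
  byte[6]=0xF3 cont=1 payload=0x73=115: acc |= 115<<0 -> acc=115 shift=7
  byte[7]=0x57 cont=0 payload=0x57=87: acc |= 87<<7 -> acc=11251 shift=14 [end]
Varint 4: bytes[6:8] = F3 57 -> value 11251 (2 byte(s))

Answer: 103 13403 205298 11251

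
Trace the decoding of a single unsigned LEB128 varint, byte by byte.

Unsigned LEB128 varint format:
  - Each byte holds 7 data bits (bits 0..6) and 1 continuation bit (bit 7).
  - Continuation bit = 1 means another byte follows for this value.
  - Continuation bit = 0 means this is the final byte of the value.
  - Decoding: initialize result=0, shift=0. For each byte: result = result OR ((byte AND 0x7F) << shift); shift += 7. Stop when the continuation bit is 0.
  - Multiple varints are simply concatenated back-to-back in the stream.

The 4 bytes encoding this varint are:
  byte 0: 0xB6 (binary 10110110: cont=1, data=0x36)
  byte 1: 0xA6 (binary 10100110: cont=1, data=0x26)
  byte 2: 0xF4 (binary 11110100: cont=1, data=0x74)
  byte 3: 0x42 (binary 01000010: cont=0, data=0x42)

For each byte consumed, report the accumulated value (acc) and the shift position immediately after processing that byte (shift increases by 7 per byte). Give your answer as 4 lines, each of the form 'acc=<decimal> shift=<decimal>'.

byte 0=0xB6: payload=0x36=54, contrib = 54<<0 = 54; acc -> 54, shift -> 7
byte 1=0xA6: payload=0x26=38, contrib = 38<<7 = 4864; acc -> 4918, shift -> 14
byte 2=0xF4: payload=0x74=116, contrib = 116<<14 = 1900544; acc -> 1905462, shift -> 21
byte 3=0x42: payload=0x42=66, contrib = 66<<21 = 138412032; acc -> 140317494, shift -> 28

Answer: acc=54 shift=7
acc=4918 shift=14
acc=1905462 shift=21
acc=140317494 shift=28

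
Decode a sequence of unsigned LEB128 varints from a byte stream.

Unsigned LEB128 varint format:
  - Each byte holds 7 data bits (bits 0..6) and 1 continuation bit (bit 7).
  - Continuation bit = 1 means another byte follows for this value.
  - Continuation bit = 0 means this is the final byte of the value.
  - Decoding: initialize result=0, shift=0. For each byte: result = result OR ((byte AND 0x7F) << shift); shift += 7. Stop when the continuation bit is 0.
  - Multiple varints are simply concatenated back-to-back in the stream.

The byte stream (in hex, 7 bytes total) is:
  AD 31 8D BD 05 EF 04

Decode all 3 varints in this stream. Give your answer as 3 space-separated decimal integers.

Answer: 6317 89741 623

Derivation:
  byte[0]=0xAD cont=1 payload=0x2D=45: acc |= 45<<0 -> acc=45 shift=7
  byte[1]=0x31 cont=0 payload=0x31=49: acc |= 49<<7 -> acc=6317 shift=14 [end]
Varint 1: bytes[0:2] = AD 31 -> value 6317 (2 byte(s))
  byte[2]=0x8D cont=1 payload=0x0D=13: acc |= 13<<0 -> acc=13 shift=7
  byte[3]=0xBD cont=1 payload=0x3D=61: acc |= 61<<7 -> acc=7821 shift=14
  byte[4]=0x05 cont=0 payload=0x05=5: acc |= 5<<14 -> acc=89741 shift=21 [end]
Varint 2: bytes[2:5] = 8D BD 05 -> value 89741 (3 byte(s))
  byte[5]=0xEF cont=1 payload=0x6F=111: acc |= 111<<0 -> acc=111 shift=7
  byte[6]=0x04 cont=0 payload=0x04=4: acc |= 4<<7 -> acc=623 shift=14 [end]
Varint 3: bytes[5:7] = EF 04 -> value 623 (2 byte(s))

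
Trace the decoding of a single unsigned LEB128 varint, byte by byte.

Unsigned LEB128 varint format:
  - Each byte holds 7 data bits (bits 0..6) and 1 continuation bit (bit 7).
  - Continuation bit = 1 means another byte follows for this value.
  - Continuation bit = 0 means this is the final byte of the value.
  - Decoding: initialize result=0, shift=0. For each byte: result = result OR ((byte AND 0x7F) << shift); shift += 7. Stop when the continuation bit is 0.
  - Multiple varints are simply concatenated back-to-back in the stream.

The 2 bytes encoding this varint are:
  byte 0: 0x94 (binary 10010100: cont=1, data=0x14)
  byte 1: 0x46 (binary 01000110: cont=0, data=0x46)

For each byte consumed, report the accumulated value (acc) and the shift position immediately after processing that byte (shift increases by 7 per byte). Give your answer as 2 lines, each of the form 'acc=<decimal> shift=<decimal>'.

Answer: acc=20 shift=7
acc=8980 shift=14

Derivation:
byte 0=0x94: payload=0x14=20, contrib = 20<<0 = 20; acc -> 20, shift -> 7
byte 1=0x46: payload=0x46=70, contrib = 70<<7 = 8960; acc -> 8980, shift -> 14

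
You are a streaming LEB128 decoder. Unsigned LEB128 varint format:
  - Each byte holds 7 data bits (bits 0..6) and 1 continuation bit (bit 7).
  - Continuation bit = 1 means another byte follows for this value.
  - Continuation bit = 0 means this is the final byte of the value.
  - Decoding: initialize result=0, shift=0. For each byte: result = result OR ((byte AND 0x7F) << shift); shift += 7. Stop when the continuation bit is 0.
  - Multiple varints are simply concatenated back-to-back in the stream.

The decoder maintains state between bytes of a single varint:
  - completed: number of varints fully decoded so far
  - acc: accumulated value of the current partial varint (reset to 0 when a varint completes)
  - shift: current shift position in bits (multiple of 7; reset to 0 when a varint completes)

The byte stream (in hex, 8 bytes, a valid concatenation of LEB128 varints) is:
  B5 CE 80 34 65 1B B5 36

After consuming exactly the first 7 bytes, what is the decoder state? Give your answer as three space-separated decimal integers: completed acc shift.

byte[0]=0xB5 cont=1 payload=0x35: acc |= 53<<0 -> completed=0 acc=53 shift=7
byte[1]=0xCE cont=1 payload=0x4E: acc |= 78<<7 -> completed=0 acc=10037 shift=14
byte[2]=0x80 cont=1 payload=0x00: acc |= 0<<14 -> completed=0 acc=10037 shift=21
byte[3]=0x34 cont=0 payload=0x34: varint #1 complete (value=109061941); reset -> completed=1 acc=0 shift=0
byte[4]=0x65 cont=0 payload=0x65: varint #2 complete (value=101); reset -> completed=2 acc=0 shift=0
byte[5]=0x1B cont=0 payload=0x1B: varint #3 complete (value=27); reset -> completed=3 acc=0 shift=0
byte[6]=0xB5 cont=1 payload=0x35: acc |= 53<<0 -> completed=3 acc=53 shift=7

Answer: 3 53 7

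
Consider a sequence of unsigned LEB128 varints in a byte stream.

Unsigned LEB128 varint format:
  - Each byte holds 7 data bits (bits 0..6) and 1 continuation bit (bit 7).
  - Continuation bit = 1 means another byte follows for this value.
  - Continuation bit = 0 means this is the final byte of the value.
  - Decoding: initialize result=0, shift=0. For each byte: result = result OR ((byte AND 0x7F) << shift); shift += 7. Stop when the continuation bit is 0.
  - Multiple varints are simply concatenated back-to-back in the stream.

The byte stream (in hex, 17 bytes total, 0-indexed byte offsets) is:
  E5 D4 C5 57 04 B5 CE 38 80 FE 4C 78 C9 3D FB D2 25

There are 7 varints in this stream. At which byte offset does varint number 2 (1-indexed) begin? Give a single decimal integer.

Answer: 4

Derivation:
  byte[0]=0xE5 cont=1 payload=0x65=101: acc |= 101<<0 -> acc=101 shift=7
  byte[1]=0xD4 cont=1 payload=0x54=84: acc |= 84<<7 -> acc=10853 shift=14
  byte[2]=0xC5 cont=1 payload=0x45=69: acc |= 69<<14 -> acc=1141349 shift=21
  byte[3]=0x57 cont=0 payload=0x57=87: acc |= 87<<21 -> acc=183593573 shift=28 [end]
Varint 1: bytes[0:4] = E5 D4 C5 57 -> value 183593573 (4 byte(s))
  byte[4]=0x04 cont=0 payload=0x04=4: acc |= 4<<0 -> acc=4 shift=7 [end]
Varint 2: bytes[4:5] = 04 -> value 4 (1 byte(s))
  byte[5]=0xB5 cont=1 payload=0x35=53: acc |= 53<<0 -> acc=53 shift=7
  byte[6]=0xCE cont=1 payload=0x4E=78: acc |= 78<<7 -> acc=10037 shift=14
  byte[7]=0x38 cont=0 payload=0x38=56: acc |= 56<<14 -> acc=927541 shift=21 [end]
Varint 3: bytes[5:8] = B5 CE 38 -> value 927541 (3 byte(s))
  byte[8]=0x80 cont=1 payload=0x00=0: acc |= 0<<0 -> acc=0 shift=7
  byte[9]=0xFE cont=1 payload=0x7E=126: acc |= 126<<7 -> acc=16128 shift=14
  byte[10]=0x4C cont=0 payload=0x4C=76: acc |= 76<<14 -> acc=1261312 shift=21 [end]
Varint 4: bytes[8:11] = 80 FE 4C -> value 1261312 (3 byte(s))
  byte[11]=0x78 cont=0 payload=0x78=120: acc |= 120<<0 -> acc=120 shift=7 [end]
Varint 5: bytes[11:12] = 78 -> value 120 (1 byte(s))
  byte[12]=0xC9 cont=1 payload=0x49=73: acc |= 73<<0 -> acc=73 shift=7
  byte[13]=0x3D cont=0 payload=0x3D=61: acc |= 61<<7 -> acc=7881 shift=14 [end]
Varint 6: bytes[12:14] = C9 3D -> value 7881 (2 byte(s))
  byte[14]=0xFB cont=1 payload=0x7B=123: acc |= 123<<0 -> acc=123 shift=7
  byte[15]=0xD2 cont=1 payload=0x52=82: acc |= 82<<7 -> acc=10619 shift=14
  byte[16]=0x25 cont=0 payload=0x25=37: acc |= 37<<14 -> acc=616827 shift=21 [end]
Varint 7: bytes[14:17] = FB D2 25 -> value 616827 (3 byte(s))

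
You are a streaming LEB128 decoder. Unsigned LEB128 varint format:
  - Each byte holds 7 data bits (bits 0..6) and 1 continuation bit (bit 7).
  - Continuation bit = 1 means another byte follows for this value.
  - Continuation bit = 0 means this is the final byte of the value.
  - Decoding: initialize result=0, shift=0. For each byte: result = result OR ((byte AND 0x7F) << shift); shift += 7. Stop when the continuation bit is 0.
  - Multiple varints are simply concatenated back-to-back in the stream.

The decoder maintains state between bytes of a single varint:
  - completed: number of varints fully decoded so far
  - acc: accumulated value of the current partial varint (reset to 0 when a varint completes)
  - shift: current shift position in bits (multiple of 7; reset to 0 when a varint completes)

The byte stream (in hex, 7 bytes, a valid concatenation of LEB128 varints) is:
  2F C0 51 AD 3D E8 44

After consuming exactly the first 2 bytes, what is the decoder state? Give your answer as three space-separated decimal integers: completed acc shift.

byte[0]=0x2F cont=0 payload=0x2F: varint #1 complete (value=47); reset -> completed=1 acc=0 shift=0
byte[1]=0xC0 cont=1 payload=0x40: acc |= 64<<0 -> completed=1 acc=64 shift=7

Answer: 1 64 7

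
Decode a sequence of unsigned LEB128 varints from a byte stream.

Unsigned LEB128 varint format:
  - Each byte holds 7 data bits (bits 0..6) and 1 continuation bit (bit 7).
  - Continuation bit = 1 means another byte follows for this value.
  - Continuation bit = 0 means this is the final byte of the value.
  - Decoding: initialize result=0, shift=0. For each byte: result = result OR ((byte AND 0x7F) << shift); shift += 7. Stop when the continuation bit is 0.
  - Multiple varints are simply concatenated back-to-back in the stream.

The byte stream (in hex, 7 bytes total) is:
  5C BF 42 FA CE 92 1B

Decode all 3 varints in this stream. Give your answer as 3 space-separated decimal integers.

  byte[0]=0x5C cont=0 payload=0x5C=92: acc |= 92<<0 -> acc=92 shift=7 [end]
Varint 1: bytes[0:1] = 5C -> value 92 (1 byte(s))
  byte[1]=0xBF cont=1 payload=0x3F=63: acc |= 63<<0 -> acc=63 shift=7
  byte[2]=0x42 cont=0 payload=0x42=66: acc |= 66<<7 -> acc=8511 shift=14 [end]
Varint 2: bytes[1:3] = BF 42 -> value 8511 (2 byte(s))
  byte[3]=0xFA cont=1 payload=0x7A=122: acc |= 122<<0 -> acc=122 shift=7
  byte[4]=0xCE cont=1 payload=0x4E=78: acc |= 78<<7 -> acc=10106 shift=14
  byte[5]=0x92 cont=1 payload=0x12=18: acc |= 18<<14 -> acc=305018 shift=21
  byte[6]=0x1B cont=0 payload=0x1B=27: acc |= 27<<21 -> acc=56928122 shift=28 [end]
Varint 3: bytes[3:7] = FA CE 92 1B -> value 56928122 (4 byte(s))

Answer: 92 8511 56928122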